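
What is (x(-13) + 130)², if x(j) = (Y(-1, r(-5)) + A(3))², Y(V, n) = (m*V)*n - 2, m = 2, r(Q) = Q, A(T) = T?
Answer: 63001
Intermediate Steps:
Y(V, n) = -2 + 2*V*n (Y(V, n) = (2*V)*n - 2 = 2*V*n - 2 = -2 + 2*V*n)
x(j) = 121 (x(j) = ((-2 + 2*(-1)*(-5)) + 3)² = ((-2 + 10) + 3)² = (8 + 3)² = 11² = 121)
(x(-13) + 130)² = (121 + 130)² = 251² = 63001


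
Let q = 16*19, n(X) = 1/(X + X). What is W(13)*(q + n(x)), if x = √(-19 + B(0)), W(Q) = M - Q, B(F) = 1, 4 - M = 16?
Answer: -7600 + 25*I*√2/12 ≈ -7600.0 + 2.9463*I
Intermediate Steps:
M = -12 (M = 4 - 1*16 = 4 - 16 = -12)
W(Q) = -12 - Q
x = 3*I*√2 (x = √(-19 + 1) = √(-18) = 3*I*√2 ≈ 4.2426*I)
n(X) = 1/(2*X)
q = 304
W(13)*(q + n(x)) = (-12 - 1*13)*(304 + 1/(2*((3*I*√2)))) = (-12 - 13)*(304 + (-I*√2/6)/2) = -25*(304 - I*√2/12) = -7600 + 25*I*√2/12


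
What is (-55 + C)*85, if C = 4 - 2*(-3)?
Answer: -3825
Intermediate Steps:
C = 10 (C = 4 + 6 = 10)
(-55 + C)*85 = (-55 + 10)*85 = -45*85 = -3825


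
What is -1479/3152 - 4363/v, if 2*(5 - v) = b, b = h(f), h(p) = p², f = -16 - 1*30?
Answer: 12194789/3319056 ≈ 3.6742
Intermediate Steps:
f = -46 (f = -16 - 30 = -46)
b = 2116 (b = (-46)² = 2116)
v = -1053 (v = 5 - ½*2116 = 5 - 1058 = -1053)
-1479/3152 - 4363/v = -1479/3152 - 4363/(-1053) = -1479*1/3152 - 4363*(-1/1053) = -1479/3152 + 4363/1053 = 12194789/3319056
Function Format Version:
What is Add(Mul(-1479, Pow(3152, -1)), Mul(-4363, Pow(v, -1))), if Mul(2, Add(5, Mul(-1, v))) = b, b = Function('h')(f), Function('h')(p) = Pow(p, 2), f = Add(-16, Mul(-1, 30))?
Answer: Rational(12194789, 3319056) ≈ 3.6742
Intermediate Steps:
f = -46 (f = Add(-16, -30) = -46)
b = 2116 (b = Pow(-46, 2) = 2116)
v = -1053 (v = Add(5, Mul(Rational(-1, 2), 2116)) = Add(5, -1058) = -1053)
Add(Mul(-1479, Pow(3152, -1)), Mul(-4363, Pow(v, -1))) = Add(Mul(-1479, Pow(3152, -1)), Mul(-4363, Pow(-1053, -1))) = Add(Mul(-1479, Rational(1, 3152)), Mul(-4363, Rational(-1, 1053))) = Add(Rational(-1479, 3152), Rational(4363, 1053)) = Rational(12194789, 3319056)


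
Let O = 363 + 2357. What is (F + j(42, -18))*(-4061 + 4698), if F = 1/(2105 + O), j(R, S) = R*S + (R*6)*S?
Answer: -16265093663/4825 ≈ -3.3710e+6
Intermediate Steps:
O = 2720
j(R, S) = 7*R*S (j(R, S) = R*S + (6*R)*S = R*S + 6*R*S = 7*R*S)
F = 1/4825 (F = 1/(2105 + 2720) = 1/4825 ≈ 0.00020725)
(F + j(42, -18))*(-4061 + 4698) = (1/4825 + 7*42*(-18))*(-4061 + 4698) = (1/4825 - 5292)*637 = -25533899/4825*637 = -16265093663/4825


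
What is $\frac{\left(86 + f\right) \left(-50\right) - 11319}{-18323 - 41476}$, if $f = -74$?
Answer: $\frac{3973}{19933} \approx 0.19932$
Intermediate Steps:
$\frac{\left(86 + f\right) \left(-50\right) - 11319}{-18323 - 41476} = \frac{\left(86 - 74\right) \left(-50\right) - 11319}{-18323 - 41476} = \frac{12 \left(-50\right) - 11319}{-59799} = \left(-600 - 11319\right) \left(- \frac{1}{59799}\right) = \left(-11919\right) \left(- \frac{1}{59799}\right) = \frac{3973}{19933}$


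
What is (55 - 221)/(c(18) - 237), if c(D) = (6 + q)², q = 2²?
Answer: 166/137 ≈ 1.2117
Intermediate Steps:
q = 4
c(D) = 100 (c(D) = (6 + 4)² = 10² = 100)
(55 - 221)/(c(18) - 237) = (55 - 221)/(100 - 237) = -166/(-137) = -166*(-1/137) = 166/137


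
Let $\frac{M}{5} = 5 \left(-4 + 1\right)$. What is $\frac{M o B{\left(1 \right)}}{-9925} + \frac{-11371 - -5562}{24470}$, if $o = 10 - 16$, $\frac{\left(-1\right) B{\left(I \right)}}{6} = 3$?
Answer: $\frac{5622107}{9714590} \approx 0.57873$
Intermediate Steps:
$B{\left(I \right)} = -18$ ($B{\left(I \right)} = \left(-6\right) 3 = -18$)
$M = -75$ ($M = 5 \cdot 5 \left(-4 + 1\right) = 5 \cdot 5 \left(-3\right) = 5 \left(-15\right) = -75$)
$o = -6$
$\frac{M o B{\left(1 \right)}}{-9925} + \frac{-11371 - -5562}{24470} = \frac{\left(-75\right) \left(-6\right) \left(-18\right)}{-9925} + \frac{-11371 - -5562}{24470} = 450 \left(-18\right) \left(- \frac{1}{9925}\right) + \left(-11371 + 5562\right) \frac{1}{24470} = \left(-8100\right) \left(- \frac{1}{9925}\right) - \frac{5809}{24470} = \frac{324}{397} - \frac{5809}{24470} = \frac{5622107}{9714590}$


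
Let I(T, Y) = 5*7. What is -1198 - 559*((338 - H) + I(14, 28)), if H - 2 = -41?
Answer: -231506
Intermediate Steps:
H = -39 (H = 2 - 41 = -39)
I(T, Y) = 35
-1198 - 559*((338 - H) + I(14, 28)) = -1198 - 559*((338 - 1*(-39)) + 35) = -1198 - 559*((338 + 39) + 35) = -1198 - 559*(377 + 35) = -1198 - 559*412 = -1198 - 230308 = -231506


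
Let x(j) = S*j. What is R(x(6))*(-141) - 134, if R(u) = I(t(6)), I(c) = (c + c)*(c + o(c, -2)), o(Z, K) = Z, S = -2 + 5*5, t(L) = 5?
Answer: -14234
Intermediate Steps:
S = 23 (S = -2 + 25 = 23)
x(j) = 23*j
I(c) = 4*c² (I(c) = (c + c)*(c + c) = (2*c)*(2*c) = 4*c²)
R(u) = 100 (R(u) = 4*5² = 4*25 = 100)
R(x(6))*(-141) - 134 = 100*(-141) - 134 = -14100 - 134 = -14234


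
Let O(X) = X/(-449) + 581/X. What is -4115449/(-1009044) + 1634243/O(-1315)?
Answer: 40568624719511161/61734825486 ≈ 6.5714e+5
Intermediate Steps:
O(X) = 581/X - X/449 (O(X) = X*(-1/449) + 581/X = -X/449 + 581/X = 581/X - X/449)
-4115449/(-1009044) + 1634243/O(-1315) = -4115449/(-1009044) + 1634243/(581/(-1315) - 1/449*(-1315)) = -4115449*(-1/1009044) + 1634243/(581*(-1/1315) + 1315/449) = 4115449/1009044 + 1634243/(-581/1315 + 1315/449) = 4115449/1009044 + 1634243/(1468356/590435) = 4115449/1009044 + 1634243*(590435/1468356) = 4115449/1009044 + 964914265705/1468356 = 40568624719511161/61734825486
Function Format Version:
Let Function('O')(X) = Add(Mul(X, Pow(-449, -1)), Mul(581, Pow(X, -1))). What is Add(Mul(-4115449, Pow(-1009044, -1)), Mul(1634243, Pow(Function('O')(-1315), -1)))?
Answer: Rational(40568624719511161, 61734825486) ≈ 6.5714e+5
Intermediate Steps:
Function('O')(X) = Add(Mul(581, Pow(X, -1)), Mul(Rational(-1, 449), X)) (Function('O')(X) = Add(Mul(X, Rational(-1, 449)), Mul(581, Pow(X, -1))) = Add(Mul(Rational(-1, 449), X), Mul(581, Pow(X, -1))) = Add(Mul(581, Pow(X, -1)), Mul(Rational(-1, 449), X)))
Add(Mul(-4115449, Pow(-1009044, -1)), Mul(1634243, Pow(Function('O')(-1315), -1))) = Add(Mul(-4115449, Pow(-1009044, -1)), Mul(1634243, Pow(Add(Mul(581, Pow(-1315, -1)), Mul(Rational(-1, 449), -1315)), -1))) = Add(Mul(-4115449, Rational(-1, 1009044)), Mul(1634243, Pow(Add(Mul(581, Rational(-1, 1315)), Rational(1315, 449)), -1))) = Add(Rational(4115449, 1009044), Mul(1634243, Pow(Add(Rational(-581, 1315), Rational(1315, 449)), -1))) = Add(Rational(4115449, 1009044), Mul(1634243, Pow(Rational(1468356, 590435), -1))) = Add(Rational(4115449, 1009044), Mul(1634243, Rational(590435, 1468356))) = Add(Rational(4115449, 1009044), Rational(964914265705, 1468356)) = Rational(40568624719511161, 61734825486)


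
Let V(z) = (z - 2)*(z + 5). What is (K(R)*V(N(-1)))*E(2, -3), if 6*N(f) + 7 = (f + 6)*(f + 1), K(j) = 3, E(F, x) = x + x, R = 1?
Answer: 437/2 ≈ 218.50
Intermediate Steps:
E(F, x) = 2*x
N(f) = -7/6 + (1 + f)*(6 + f)/6 (N(f) = -7/6 + ((f + 6)*(f + 1))/6 = -7/6 + ((6 + f)*(1 + f))/6 = -7/6 + ((1 + f)*(6 + f))/6 = -7/6 + (1 + f)*(6 + f)/6)
V(z) = (-2 + z)*(5 + z)
(K(R)*V(N(-1)))*E(2, -3) = (3*(-10 + (-⅙ + (⅙)*(-1)² + (7/6)*(-1))² + 3*(-⅙ + (⅙)*(-1)² + (7/6)*(-1))))*(2*(-3)) = (3*(-10 + (-⅙ + (⅙)*1 - 7/6)² + 3*(-⅙ + (⅙)*1 - 7/6)))*(-6) = (3*(-10 + (-⅙ + ⅙ - 7/6)² + 3*(-⅙ + ⅙ - 7/6)))*(-6) = (3*(-10 + (-7/6)² + 3*(-7/6)))*(-6) = (3*(-10 + 49/36 - 7/2))*(-6) = (3*(-437/36))*(-6) = -437/12*(-6) = 437/2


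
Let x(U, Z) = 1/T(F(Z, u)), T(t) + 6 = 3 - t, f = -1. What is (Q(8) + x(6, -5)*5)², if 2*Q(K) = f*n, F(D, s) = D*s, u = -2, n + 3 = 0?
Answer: 841/676 ≈ 1.2441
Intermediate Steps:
n = -3 (n = -3 + 0 = -3)
T(t) = -3 - t (T(t) = -6 + (3 - t) = -3 - t)
x(U, Z) = 1/(-3 + 2*Z) (x(U, Z) = 1/(-3 - Z*(-2)) = 1/(-3 - (-2)*Z) = 1/(-3 + 2*Z))
Q(K) = 3/2 (Q(K) = (-1*(-3))/2 = (½)*3 = 3/2)
(Q(8) + x(6, -5)*5)² = (3/2 + 5/(-3 + 2*(-5)))² = (3/2 + 5/(-3 - 10))² = (3/2 + 5/(-13))² = (3/2 - 1/13*5)² = (3/2 - 5/13)² = (29/26)² = 841/676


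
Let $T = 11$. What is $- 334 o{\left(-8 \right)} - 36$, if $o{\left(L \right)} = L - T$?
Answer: $6310$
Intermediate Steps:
$o{\left(L \right)} = -11 + L$ ($o{\left(L \right)} = L - 11 = -11 + L$)
$- 334 o{\left(-8 \right)} - 36 = - 334 \left(-11 - 8\right) - 36 = \left(-334\right) \left(-19\right) - 36 = 6346 - 36 = 6310$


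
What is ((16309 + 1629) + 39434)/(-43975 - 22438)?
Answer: -57372/66413 ≈ -0.86387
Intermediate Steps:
((16309 + 1629) + 39434)/(-43975 - 22438) = (17938 + 39434)/(-66413) = 57372*(-1/66413) = -57372/66413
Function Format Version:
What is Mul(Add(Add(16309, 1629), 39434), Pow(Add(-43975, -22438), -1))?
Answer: Rational(-57372, 66413) ≈ -0.86387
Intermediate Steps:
Mul(Add(Add(16309, 1629), 39434), Pow(Add(-43975, -22438), -1)) = Mul(Add(17938, 39434), Pow(-66413, -1)) = Mul(57372, Rational(-1, 66413)) = Rational(-57372, 66413)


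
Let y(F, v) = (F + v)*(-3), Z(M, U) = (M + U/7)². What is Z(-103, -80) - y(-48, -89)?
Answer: 621462/49 ≈ 12683.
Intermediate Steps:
Z(M, U) = (M + U/7)² (Z(M, U) = (M + U*(⅐))² = (M + U/7)²)
y(F, v) = -3*F - 3*v
Z(-103, -80) - y(-48, -89) = (-80 + 7*(-103))²/49 - (-3*(-48) - 3*(-89)) = (-80 - 721)²/49 - (144 + 267) = (1/49)*(-801)² - 1*411 = (1/49)*641601 - 411 = 641601/49 - 411 = 621462/49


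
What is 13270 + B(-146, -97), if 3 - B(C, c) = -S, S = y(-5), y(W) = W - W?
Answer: 13273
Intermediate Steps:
y(W) = 0
S = 0
B(C, c) = 3 (B(C, c) = 3 - (-1)*0 = 3 - 1*0 = 3 + 0 = 3)
13270 + B(-146, -97) = 13270 + 3 = 13273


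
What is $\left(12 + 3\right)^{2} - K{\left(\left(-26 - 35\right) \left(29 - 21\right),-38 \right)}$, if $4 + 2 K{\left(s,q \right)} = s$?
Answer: $471$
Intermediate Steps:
$K{\left(s,q \right)} = -2 + \frac{s}{2}$
$\left(12 + 3\right)^{2} - K{\left(\left(-26 - 35\right) \left(29 - 21\right),-38 \right)} = \left(12 + 3\right)^{2} - \left(-2 + \frac{\left(-26 - 35\right) \left(29 - 21\right)}{2}\right) = 15^{2} - \left(-2 + \frac{\left(-61\right) 8}{2}\right) = 225 - \left(-2 + \frac{1}{2} \left(-488\right)\right) = 225 - \left(-2 - 244\right) = 225 - -246 = 225 + 246 = 471$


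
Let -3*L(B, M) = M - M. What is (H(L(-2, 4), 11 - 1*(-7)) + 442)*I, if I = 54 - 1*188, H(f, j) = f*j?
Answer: -59228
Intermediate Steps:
L(B, M) = 0 (L(B, M) = -(M - M)/3 = -1/3*0 = 0)
I = -134 (I = 54 - 188 = -134)
(H(L(-2, 4), 11 - 1*(-7)) + 442)*I = (0*(11 - 1*(-7)) + 442)*(-134) = (0*(11 + 7) + 442)*(-134) = (0*18 + 442)*(-134) = (0 + 442)*(-134) = 442*(-134) = -59228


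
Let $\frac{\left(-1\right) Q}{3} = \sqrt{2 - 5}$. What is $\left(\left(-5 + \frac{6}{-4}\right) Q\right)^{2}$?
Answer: $- \frac{4563}{4} \approx -1140.8$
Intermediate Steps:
$Q = - 3 i \sqrt{3}$ ($Q = - 3 \sqrt{2 - 5} = - 3 \sqrt{-3} = - 3 i \sqrt{3} \approx - 5.1962 i$)
$\left(\left(-5 + \frac{6}{-4}\right) Q\right)^{2} = \left(\left(-5 + \frac{6}{-4}\right) \left(- 3 i \sqrt{3}\right)\right)^{2} = \left(\left(-5 + 6 \left(- \frac{1}{4}\right)\right) \left(- 3 i \sqrt{3}\right)\right)^{2} = \left(\left(-5 - \frac{3}{2}\right) \left(- 3 i \sqrt{3}\right)\right)^{2} = \left(- \frac{13 \left(- 3 i \sqrt{3}\right)}{2}\right)^{2} = \left(\frac{39 i \sqrt{3}}{2}\right)^{2} = - \frac{4563}{4}$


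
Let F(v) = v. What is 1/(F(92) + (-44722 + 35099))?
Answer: -1/9531 ≈ -0.00010492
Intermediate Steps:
1/(F(92) + (-44722 + 35099)) = 1/(92 + (-44722 + 35099)) = 1/(92 - 9623) = 1/(-9531) = -1/9531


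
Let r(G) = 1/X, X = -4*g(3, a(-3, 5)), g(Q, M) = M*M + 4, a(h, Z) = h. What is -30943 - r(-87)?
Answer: -1609035/52 ≈ -30943.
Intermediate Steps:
g(Q, M) = 4 + M**2 (g(Q, M) = M**2 + 4 = 4 + M**2)
X = -52 (X = -4*(4 + (-3)**2) = -4*(4 + 9) = -4*13 = -52)
r(G) = -1/52 (r(G) = 1/(-52) = -1/52)
-30943 - r(-87) = -30943 - 1*(-1/52) = -30943 + 1/52 = -1609035/52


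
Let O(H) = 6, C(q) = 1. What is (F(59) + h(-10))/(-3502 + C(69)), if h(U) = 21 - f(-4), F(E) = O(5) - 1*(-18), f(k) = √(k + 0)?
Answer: -5/389 + 2*I/3501 ≈ -0.012853 + 0.00057127*I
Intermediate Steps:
f(k) = √k
F(E) = 24 (F(E) = 6 - 1*(-18) = 6 + 18 = 24)
h(U) = 21 - 2*I (h(U) = 21 - √(-4) = 21 - 2*I)
(F(59) + h(-10))/(-3502 + C(69)) = (24 + (21 - 2*I))/(-3502 + 1) = (45 - 2*I)/(-3501) = (45 - 2*I)*(-1/3501) = -5/389 + 2*I/3501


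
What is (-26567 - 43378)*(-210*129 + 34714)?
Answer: -533260680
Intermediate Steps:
(-26567 - 43378)*(-210*129 + 34714) = -69945*(-27090 + 34714) = -69945*7624 = -533260680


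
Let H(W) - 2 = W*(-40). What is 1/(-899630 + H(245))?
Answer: -1/909428 ≈ -1.0996e-6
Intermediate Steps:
H(W) = 2 - 40*W (H(W) = 2 + W*(-40) = 2 - 40*W)
1/(-899630 + H(245)) = 1/(-899630 + (2 - 40*245)) = 1/(-899630 + (2 - 9800)) = 1/(-899630 - 9798) = 1/(-909428) = -1/909428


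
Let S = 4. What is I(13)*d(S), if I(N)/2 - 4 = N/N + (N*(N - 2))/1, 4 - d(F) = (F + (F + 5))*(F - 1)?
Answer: -10360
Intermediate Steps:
d(F) = 4 - (-1 + F)*(5 + 2*F) (d(F) = 4 - (F + (F + 5))*(F - 1) = 4 - (F + (5 + F))*(-1 + F) = 4 - (5 + 2*F)*(-1 + F) = 4 - (-1 + F)*(5 + 2*F))
I(N) = 10 + 2*N*(-2 + N) (I(N) = 8 + 2*(N/N + (N*(N - 2))/1) = 8 + 2*(1 + (N*(-2 + N))*1) = 8 + 2*(1 + N*(-2 + N)) = 8 + (2 + 2*N*(-2 + N)) = 10 + 2*N*(-2 + N))
I(13)*d(S) = (10 - 4*13 + 2*13²)*(9 - 3*4 - 2*4²) = (10 - 52 + 2*169)*(9 - 12 - 2*16) = (10 - 52 + 338)*(9 - 12 - 32) = 296*(-35) = -10360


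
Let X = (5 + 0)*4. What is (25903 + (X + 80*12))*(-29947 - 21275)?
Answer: -1377001026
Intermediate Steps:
X = 20 (X = 5*4 = 20)
(25903 + (X + 80*12))*(-29947 - 21275) = (25903 + (20 + 80*12))*(-29947 - 21275) = (25903 + (20 + 960))*(-51222) = (25903 + 980)*(-51222) = 26883*(-51222) = -1377001026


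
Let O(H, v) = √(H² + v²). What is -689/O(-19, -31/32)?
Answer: -22048*√593/14825 ≈ -36.216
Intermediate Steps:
-689/O(-19, -31/32) = -689/√((-19)² + (-31/32)²) = -689/√(361 + (-31*1/32)²) = -689/√(361 + (-31/32)²) = -689/√(361 + 961/1024) = -689*32*√593/14825 = -22048*√593/14825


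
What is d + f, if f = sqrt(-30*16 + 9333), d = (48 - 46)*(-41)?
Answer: -82 + sqrt(8853) ≈ 12.090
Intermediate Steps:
d = -82 (d = 2*(-41) = -82)
f = sqrt(8853) (f = sqrt(-480 + 9333) = sqrt(8853) ≈ 94.090)
d + f = -82 + sqrt(8853)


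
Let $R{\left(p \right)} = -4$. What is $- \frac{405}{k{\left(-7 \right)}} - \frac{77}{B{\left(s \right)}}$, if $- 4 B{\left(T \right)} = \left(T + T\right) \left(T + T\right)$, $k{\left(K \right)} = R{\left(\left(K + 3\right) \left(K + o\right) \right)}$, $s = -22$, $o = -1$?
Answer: $\frac{2231}{22} \approx 101.41$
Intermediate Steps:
$k{\left(K \right)} = -4$
$B{\left(T \right)} = - T^{2}$ ($B{\left(T \right)} = - \frac{\left(T + T\right) \left(T + T\right)}{4} = - \frac{2 T 2 T}{4} = - \frac{4 T^{2}}{4} = - T^{2}$)
$- \frac{405}{k{\left(-7 \right)}} - \frac{77}{B{\left(s \right)}} = - \frac{405}{-4} - \frac{77}{\left(-1\right) \left(-22\right)^{2}} = \left(-405\right) \left(- \frac{1}{4}\right) - \frac{77}{\left(-1\right) 484} = \frac{405}{4} - \frac{77}{-484} = \frac{405}{4} - - \frac{7}{44} = \frac{405}{4} + \frac{7}{44} = \frac{2231}{22}$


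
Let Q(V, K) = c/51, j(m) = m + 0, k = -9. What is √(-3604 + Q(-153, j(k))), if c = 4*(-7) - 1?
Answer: I*√9375483/51 ≈ 60.038*I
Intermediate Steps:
c = -29 (c = -28 - 1 = -29)
j(m) = m
Q(V, K) = -29/51
√(-3604 + Q(-153, j(k))) = √(-3604 - 29/51) = √(-183833/51) = I*√9375483/51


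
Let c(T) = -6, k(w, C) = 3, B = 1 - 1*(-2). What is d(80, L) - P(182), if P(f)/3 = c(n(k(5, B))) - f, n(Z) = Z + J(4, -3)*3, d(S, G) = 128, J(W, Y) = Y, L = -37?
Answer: 692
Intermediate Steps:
B = 3 (B = 1 + 2 = 3)
n(Z) = -9 + Z (n(Z) = Z - 3*3 = Z - 9 = -9 + Z)
P(f) = -18 - 3*f (P(f) = 3*(-6 - f) = -18 - 3*f)
d(80, L) - P(182) = 128 - (-18 - 3*182) = 128 - (-18 - 546) = 128 - 1*(-564) = 128 + 564 = 692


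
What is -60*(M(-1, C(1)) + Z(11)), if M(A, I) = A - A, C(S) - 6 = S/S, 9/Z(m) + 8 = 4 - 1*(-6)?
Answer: -270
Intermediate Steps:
Z(m) = 9/2 (Z(m) = 9/(-8 + (4 - 1*(-6))) = 9/(-8 + (4 + 6)) = 9/(-8 + 10) = 9/2)
C(S) = 7 (C(S) = 6 + S/S = 6 + 1 = 7)
M(A, I) = 0
-60*(M(-1, C(1)) + Z(11)) = -60*(0 + 9/2) = -60*9/2 = -270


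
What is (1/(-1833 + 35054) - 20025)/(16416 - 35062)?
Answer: 332625262/309719383 ≈ 1.0740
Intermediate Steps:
(1/(-1833 + 35054) - 20025)/(16416 - 35062) = (1/33221 - 20025)/(-18646) = (1/33221 - 20025)*(-1/18646) = -665250524/33221*(-1/18646) = 332625262/309719383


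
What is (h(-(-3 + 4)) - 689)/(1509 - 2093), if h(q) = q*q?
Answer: 86/73 ≈ 1.1781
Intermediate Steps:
h(q) = q**2
(h(-(-3 + 4)) - 689)/(1509 - 2093) = ((-(-3 + 4))**2 - 689)/(1509 - 2093) = ((-1*1)**2 - 689)/(-584) = ((-1)**2 - 689)*(-1/584) = (1 - 689)*(-1/584) = -688*(-1/584) = 86/73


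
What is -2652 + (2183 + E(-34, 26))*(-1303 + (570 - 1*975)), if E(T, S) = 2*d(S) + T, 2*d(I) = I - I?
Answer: -3673144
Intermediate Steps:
d(I) = 0 (d(I) = (I - I)/2 = (1/2)*0 = 0)
E(T, S) = T (E(T, S) = 2*0 + T = 0 + T = T)
-2652 + (2183 + E(-34, 26))*(-1303 + (570 - 1*975)) = -2652 + (2183 - 34)*(-1303 + (570 - 1*975)) = -2652 + 2149*(-1303 + (570 - 975)) = -2652 + 2149*(-1303 - 405) = -2652 + 2149*(-1708) = -2652 - 3670492 = -3673144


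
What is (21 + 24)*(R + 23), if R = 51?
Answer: 3330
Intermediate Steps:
(21 + 24)*(R + 23) = (21 + 24)*(51 + 23) = 45*74 = 3330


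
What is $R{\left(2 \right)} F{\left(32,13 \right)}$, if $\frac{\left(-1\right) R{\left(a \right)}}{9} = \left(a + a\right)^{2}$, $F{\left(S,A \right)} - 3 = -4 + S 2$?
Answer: $-9072$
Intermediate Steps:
$F{\left(S,A \right)} = -1 + 2 S$ ($F{\left(S,A \right)} = 3 + \left(-4 + S 2\right) = 3 + \left(-4 + 2 S\right) = -1 + 2 S$)
$R{\left(a \right)} = - 36 a^{2}$ ($R{\left(a \right)} = - 9 \left(a + a\right)^{2} = - 9 \left(2 a\right)^{2} = - 9 \cdot 4 a^{2} = - 36 a^{2}$)
$R{\left(2 \right)} F{\left(32,13 \right)} = - 36 \cdot 2^{2} \left(-1 + 2 \cdot 32\right) = \left(-36\right) 4 \left(-1 + 64\right) = \left(-144\right) 63 = -9072$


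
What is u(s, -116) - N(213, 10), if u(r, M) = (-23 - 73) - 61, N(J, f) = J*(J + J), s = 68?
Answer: -90895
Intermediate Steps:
N(J, f) = 2*J² (N(J, f) = J*(2*J) = 2*J²)
u(r, M) = -157 (u(r, M) = -96 - 61 = -157)
u(s, -116) - N(213, 10) = -157 - 2*213² = -157 - 2*45369 = -157 - 1*90738 = -157 - 90738 = -90895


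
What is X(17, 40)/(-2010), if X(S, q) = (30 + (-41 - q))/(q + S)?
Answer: 17/38190 ≈ 0.00044514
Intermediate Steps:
X(S, q) = (-11 - q)/(S + q)
X(17, 40)/(-2010) = ((-11 - 1*40)/(17 + 40))/(-2010) = ((-11 - 40)/57)*(-1/2010) = ((1/57)*(-51))*(-1/2010) = -17/19*(-1/2010) = 17/38190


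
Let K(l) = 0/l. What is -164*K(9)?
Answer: 0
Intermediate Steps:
K(l) = 0
-164*K(9) = -164*0 = 0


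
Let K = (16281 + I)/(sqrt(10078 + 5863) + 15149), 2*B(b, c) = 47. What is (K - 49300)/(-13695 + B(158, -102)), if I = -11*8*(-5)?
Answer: 11312926311571/3137284688590 + 16721*sqrt(15941)/3137284688590 ≈ 3.6060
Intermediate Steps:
I = 440 (I = -88*(-5) = 440)
B(b, c) = 47/2 (B(b, c) = (1/2)*47 = 47/2)
K = 16721/(15149 + sqrt(15941)) (K = (16281 + 440)/(sqrt(10078 + 5863) + 15149) = 16721/(sqrt(15941) + 15149) = 16721/(15149 + sqrt(15941)) ≈ 1.0946)
(K - 49300)/(-13695 + B(158, -102)) = ((253306429/229476260 - 16721*sqrt(15941)/229476260) - 49300)/(-13695 + 47/2) = (-11312926311571/229476260 - 16721*sqrt(15941)/229476260)/(-27343/2) = (-11312926311571/229476260 - 16721*sqrt(15941)/229476260)*(-2/27343) = 11312926311571/3137284688590 + 16721*sqrt(15941)/3137284688590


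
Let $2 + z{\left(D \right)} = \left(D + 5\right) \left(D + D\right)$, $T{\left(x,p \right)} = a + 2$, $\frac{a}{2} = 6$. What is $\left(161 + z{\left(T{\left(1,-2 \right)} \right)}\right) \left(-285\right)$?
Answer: $-196935$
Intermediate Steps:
$a = 12$ ($a = 2 \cdot 6 = 12$)
$T{\left(x,p \right)} = 14$ ($T{\left(x,p \right)} = 12 + 2 = 14$)
$z{\left(D \right)} = -2 + 2 D \left(5 + D\right)$ ($z{\left(D \right)} = -2 + \left(D + 5\right) \left(D + D\right) = -2 + \left(5 + D\right) 2 D = -2 + 2 D \left(5 + D\right)$)
$\left(161 + z{\left(T{\left(1,-2 \right)} \right)}\right) \left(-285\right) = \left(161 + \left(-2 + 2 \cdot 14^{2} + 10 \cdot 14\right)\right) \left(-285\right) = \left(161 + \left(-2 + 2 \cdot 196 + 140\right)\right) \left(-285\right) = \left(161 + \left(-2 + 392 + 140\right)\right) \left(-285\right) = \left(161 + 530\right) \left(-285\right) = 691 \left(-285\right) = -196935$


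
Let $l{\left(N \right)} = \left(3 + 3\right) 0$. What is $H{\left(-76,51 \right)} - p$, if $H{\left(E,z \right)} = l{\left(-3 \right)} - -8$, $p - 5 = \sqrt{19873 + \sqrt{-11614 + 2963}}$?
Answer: $3 - \sqrt{19873 + i \sqrt{8651}} \approx -137.97 - 0.32989 i$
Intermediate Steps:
$l{\left(N \right)} = 0$ ($l{\left(N \right)} = 6 \cdot 0 = 0$)
$p = 5 + \sqrt{19873 + i \sqrt{8651}}$ ($p = 5 + \sqrt{19873 + \sqrt{-11614 + 2963}} = 5 + \sqrt{19873 + \sqrt{-8651}} = 5 + \sqrt{19873 + i \sqrt{8651}} \approx 145.97 + 0.32989 i$)
$H{\left(E,z \right)} = 8$ ($H{\left(E,z \right)} = 0 - -8 = 0 + 8 = 8$)
$H{\left(-76,51 \right)} - p = 8 - \left(5 + \sqrt{19873 + i \sqrt{8651}}\right) = 3 - \sqrt{19873 + i \sqrt{8651}}$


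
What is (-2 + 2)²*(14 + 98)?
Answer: 0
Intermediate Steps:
(-2 + 2)²*(14 + 98) = 0²*112 = 0*112 = 0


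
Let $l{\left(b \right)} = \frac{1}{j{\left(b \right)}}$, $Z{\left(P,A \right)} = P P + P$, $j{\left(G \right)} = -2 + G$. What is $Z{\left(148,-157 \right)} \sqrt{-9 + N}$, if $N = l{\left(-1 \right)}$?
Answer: $\frac{44104 i \sqrt{21}}{3} \approx 67370.0 i$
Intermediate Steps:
$Z{\left(P,A \right)} = P + P^{2}$ ($Z{\left(P,A \right)} = P^{2} + P = P + P^{2}$)
$l{\left(b \right)} = \frac{1}{-2 + b}$
$N = - \frac{1}{3}$ ($N = \frac{1}{-2 - 1} = \frac{1}{-3} = - \frac{1}{3} \approx -0.33333$)
$Z{\left(148,-157 \right)} \sqrt{-9 + N} = 148 \left(1 + 148\right) \sqrt{-9 - \frac{1}{3}} = 148 \cdot 149 \sqrt{- \frac{28}{3}} = 22052 \frac{2 i \sqrt{21}}{3} = \frac{44104 i \sqrt{21}}{3}$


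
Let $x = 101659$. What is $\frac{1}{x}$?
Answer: $\frac{1}{101659} \approx 9.8368 \cdot 10^{-6}$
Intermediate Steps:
$\frac{1}{x} = \frac{1}{101659}$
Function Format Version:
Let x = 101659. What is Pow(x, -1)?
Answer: Rational(1, 101659) ≈ 9.8368e-6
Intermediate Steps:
Pow(x, -1) = Pow(101659, -1) = Rational(1, 101659)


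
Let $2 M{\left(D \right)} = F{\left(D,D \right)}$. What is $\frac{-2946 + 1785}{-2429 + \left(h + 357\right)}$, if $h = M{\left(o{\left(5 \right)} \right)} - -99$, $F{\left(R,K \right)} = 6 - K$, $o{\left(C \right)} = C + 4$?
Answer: $\frac{2322}{3949} \approx 0.588$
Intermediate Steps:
$o{\left(C \right)} = 4 + C$
$M{\left(D \right)} = 3 - \frac{D}{2}$ ($M{\left(D \right)} = \frac{6 - D}{2} = 3 - \frac{D}{2}$)
$h = \frac{195}{2}$ ($h = \left(3 - \frac{4 + 5}{2}\right) - -99 = \left(3 - \frac{9}{2}\right) + 99 = - \frac{3}{2} + 99 = \frac{195}{2} \approx 97.5$)
$\frac{-2946 + 1785}{-2429 + \left(h + 357\right)} = \frac{-2946 + 1785}{-2429 + \left(\frac{195}{2} + 357\right)} = - \frac{1161}{-2429 + \frac{909}{2}} = - \frac{1161}{- \frac{3949}{2}} = \left(-1161\right) \left(- \frac{2}{3949}\right) = \frac{2322}{3949}$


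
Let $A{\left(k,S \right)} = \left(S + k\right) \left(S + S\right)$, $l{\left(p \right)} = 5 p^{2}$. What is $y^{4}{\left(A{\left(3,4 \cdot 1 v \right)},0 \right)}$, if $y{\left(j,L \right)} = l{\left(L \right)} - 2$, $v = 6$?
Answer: $16$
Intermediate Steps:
$A{\left(k,S \right)} = 2 S \left(S + k\right)$ ($A{\left(k,S \right)} = \left(S + k\right) 2 S = 2 S \left(S + k\right)$)
$y{\left(j,L \right)} = -2 + 5 L^{2}$ ($y{\left(j,L \right)} = 5 L^{2} - 2 = -2 + 5 L^{2}$)
$y^{4}{\left(A{\left(3,4 \cdot 1 v \right)},0 \right)} = \left(-2 + 5 \cdot 0^{2}\right)^{4} = \left(-2 + 5 \cdot 0\right)^{4} = \left(-2 + 0\right)^{4} = \left(-2\right)^{4} = 16$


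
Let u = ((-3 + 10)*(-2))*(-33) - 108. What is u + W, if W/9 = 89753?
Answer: 808131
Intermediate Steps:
W = 807777 (W = 9*89753 = 807777)
u = 354 (u = (7*(-2))*(-33) - 108 = -14*(-33) - 108 = 462 - 108 = 354)
u + W = 354 + 807777 = 808131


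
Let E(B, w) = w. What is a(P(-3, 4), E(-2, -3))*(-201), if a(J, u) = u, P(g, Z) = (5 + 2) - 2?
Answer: 603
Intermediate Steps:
P(g, Z) = 5 (P(g, Z) = 7 - 2 = 5)
a(P(-3, 4), E(-2, -3))*(-201) = -3*(-201) = 603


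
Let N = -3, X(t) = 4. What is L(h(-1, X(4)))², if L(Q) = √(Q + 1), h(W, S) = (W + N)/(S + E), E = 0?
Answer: 0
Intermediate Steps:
h(W, S) = (-3 + W)/S (h(W, S) = (W - 3)/(S + 0) = (-3 + W)/S)
L(Q) = √(1 + Q)
L(h(-1, X(4)))² = (√(1 + (-3 - 1)/4))² = (√(1 + (¼)*(-4)))² = (√(1 - 1))² = (√0)² = 0² = 0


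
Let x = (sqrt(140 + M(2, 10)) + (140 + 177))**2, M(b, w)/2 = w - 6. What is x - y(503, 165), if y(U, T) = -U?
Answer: 101140 + 1268*sqrt(37) ≈ 1.0885e+5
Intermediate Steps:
M(b, w) = -12 + 2*w (M(b, w) = 2*(w - 6) = 2*(-6 + w) = -12 + 2*w)
x = (317 + 2*sqrt(37))**2 (x = (sqrt(140 + (-12 + 2*10)) + (140 + 177))**2 = (sqrt(140 + (-12 + 20)) + 317)**2 = (sqrt(140 + 8) + 317)**2 = (sqrt(148) + 317)**2 = (2*sqrt(37) + 317)**2 = (317 + 2*sqrt(37))**2 ≈ 1.0835e+5)
x - y(503, 165) = (100637 + 1268*sqrt(37)) - (-1)*503 = (100637 + 1268*sqrt(37)) - 1*(-503) = (100637 + 1268*sqrt(37)) + 503 = 101140 + 1268*sqrt(37)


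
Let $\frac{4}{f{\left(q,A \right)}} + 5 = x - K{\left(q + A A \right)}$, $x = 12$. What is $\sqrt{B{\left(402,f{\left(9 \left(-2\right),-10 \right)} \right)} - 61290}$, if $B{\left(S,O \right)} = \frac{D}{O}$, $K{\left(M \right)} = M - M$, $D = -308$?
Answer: $i \sqrt{61829} \approx 248.65 i$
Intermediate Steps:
$K{\left(M \right)} = 0$
$f{\left(q,A \right)} = \frac{4}{7}$ ($f{\left(q,A \right)} = \frac{4}{-5 + \left(12 - 0\right)} = \frac{4}{-5 + \left(12 + 0\right)} = \frac{4}{-5 + 12} = \frac{4}{7}$)
$B{\left(S,O \right)} = - \frac{308}{O}$
$\sqrt{B{\left(402,f{\left(9 \left(-2\right),-10 \right)} \right)} - 61290} = \sqrt{- \frac{308}{\frac{4}{7}} - 61290} = \sqrt{\left(-308\right) \frac{7}{4} - 61290} = \sqrt{-539 - 61290} = \sqrt{-61829} = i \sqrt{61829}$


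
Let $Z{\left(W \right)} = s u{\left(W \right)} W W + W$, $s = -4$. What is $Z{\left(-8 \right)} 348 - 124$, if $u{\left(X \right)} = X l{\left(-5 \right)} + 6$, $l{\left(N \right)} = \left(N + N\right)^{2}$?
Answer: $70732964$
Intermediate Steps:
$l{\left(N \right)} = 4 N^{2}$ ($l{\left(N \right)} = \left(2 N\right)^{2} = 4 N^{2}$)
$u{\left(X \right)} = 6 + 100 X$ ($u{\left(X \right)} = X 4 \left(-5\right)^{2} + 6 = X 4 \cdot 25 + 6 = X 100 + 6 = 100 X + 6 = 6 + 100 X$)
$Z{\left(W \right)} = W + W^{2} \left(-24 - 400 W\right)$ ($Z{\left(W \right)} = - 4 \left(6 + 100 W\right) W W + W = \left(-24 - 400 W\right) W W + W = W \left(-24 - 400 W\right) W + W = W^{2} \left(-24 - 400 W\right) + W = W + W^{2} \left(-24 - 400 W\right)$)
$Z{\left(-8 \right)} 348 - 124 = - 8 \left(1 - - 64 \left(3 + 50 \left(-8\right)\right)\right) 348 - 124 = - 8 \left(1 - - 64 \left(3 - 400\right)\right) 348 - 124 = - 8 \left(1 - \left(-64\right) \left(-397\right)\right) 348 - 124 = - 8 \left(1 - 25408\right) 348 - 124 = \left(-8\right) \left(-25407\right) 348 - 124 = 203256 \cdot 348 - 124 = 70733088 - 124 = 70732964$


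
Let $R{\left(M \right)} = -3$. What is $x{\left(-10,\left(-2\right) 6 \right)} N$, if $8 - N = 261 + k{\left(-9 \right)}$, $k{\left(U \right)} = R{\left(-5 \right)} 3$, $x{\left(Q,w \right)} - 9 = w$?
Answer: $732$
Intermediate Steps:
$x{\left(Q,w \right)} = 9 + w$
$k{\left(U \right)} = -9$ ($k{\left(U \right)} = \left(-3\right) 3 = -9$)
$N = -244$ ($N = 8 - \left(261 - 9\right) = 8 - 252 = -244$)
$x{\left(-10,\left(-2\right) 6 \right)} N = \left(9 - 12\right) \left(-244\right) = \left(-3\right) \left(-244\right) = 732$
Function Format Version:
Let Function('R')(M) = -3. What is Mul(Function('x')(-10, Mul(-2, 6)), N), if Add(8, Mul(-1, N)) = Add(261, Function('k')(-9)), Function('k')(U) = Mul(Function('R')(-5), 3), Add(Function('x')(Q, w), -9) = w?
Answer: 732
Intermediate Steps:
Function('x')(Q, w) = Add(9, w)
Function('k')(U) = -9 (Function('k')(U) = Mul(-3, 3) = -9)
N = -244 (N = Add(8, Mul(-1, Add(261, -9))) = Add(8, Mul(-1, 252)) = Add(8, -252) = -244)
Mul(Function('x')(-10, Mul(-2, 6)), N) = Mul(Add(9, Mul(-2, 6)), -244) = Mul(Add(9, -12), -244) = Mul(-3, -244) = 732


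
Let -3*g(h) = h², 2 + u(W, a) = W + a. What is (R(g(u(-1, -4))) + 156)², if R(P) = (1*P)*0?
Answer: 24336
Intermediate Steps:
u(W, a) = -2 + W + a (u(W, a) = -2 + (W + a) = -2 + W + a)
g(h) = -h²/3
R(P) = 0 (R(P) = P*0 = 0)
(R(g(u(-1, -4))) + 156)² = (0 + 156)² = 156² = 24336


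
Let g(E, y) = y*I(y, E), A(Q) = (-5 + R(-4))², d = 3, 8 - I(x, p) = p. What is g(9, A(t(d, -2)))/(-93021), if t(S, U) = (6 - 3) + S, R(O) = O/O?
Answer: 16/93021 ≈ 0.00017200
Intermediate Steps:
R(O) = 1
I(x, p) = 8 - p
t(S, U) = 3 + S
A(Q) = 16 (A(Q) = (-5 + 1)² = (-4)² = 16)
g(E, y) = y*(8 - E)
g(9, A(t(d, -2)))/(-93021) = (16*(8 - 1*9))/(-93021) = (16*(8 - 9))*(-1/93021) = (16*(-1))*(-1/93021) = -16*(-1/93021) = 16/93021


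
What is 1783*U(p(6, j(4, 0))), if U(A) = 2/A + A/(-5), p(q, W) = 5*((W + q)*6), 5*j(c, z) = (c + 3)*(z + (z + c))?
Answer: -107955301/870 ≈ -1.2409e+5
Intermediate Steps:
j(c, z) = (3 + c)*(c + 2*z)/5 (j(c, z) = ((c + 3)*(z + (z + c)))/5 = ((3 + c)*(z + (c + z)))/5 = ((3 + c)*(c + 2*z))/5 = (3 + c)*(c + 2*z)/5)
p(q, W) = 30*W + 30*q (p(q, W) = 5*(6*W + 6*q) = 30*W + 30*q)
U(A) = 2/A - A/5 (U(A) = 2/A + A*(-⅕) = 2/A - A/5)
1783*U(p(6, j(4, 0))) = 1783*(2/(30*((⅕)*4² + (⅗)*4 + (6/5)*0 + (⅖)*4*0) + 30*6) - (30*((⅕)*4² + (⅗)*4 + (6/5)*0 + (⅖)*4*0) + 30*6)/5) = 1783*(2/(30*((⅕)*16 + 12/5 + 0 + 0) + 180) - (30*((⅕)*16 + 12/5 + 0 + 0) + 180)/5) = 1783*(2/(30*(16/5 + 12/5 + 0 + 0) + 180) - (30*(16/5 + 12/5 + 0 + 0) + 180)/5) = 1783*(2/(30*(28/5) + 180) - (30*(28/5) + 180)/5) = 1783*(2/(168 + 180) - (168 + 180)/5) = 1783*(2/348 - ⅕*348) = 1783*(2*(1/348) - 348/5) = 1783*(1/174 - 348/5) = 1783*(-60547/870) = -107955301/870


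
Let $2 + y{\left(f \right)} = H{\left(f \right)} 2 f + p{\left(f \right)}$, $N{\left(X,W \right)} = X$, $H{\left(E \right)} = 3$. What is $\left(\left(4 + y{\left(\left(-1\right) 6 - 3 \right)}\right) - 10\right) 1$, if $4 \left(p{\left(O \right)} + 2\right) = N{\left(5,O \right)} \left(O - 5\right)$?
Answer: $- \frac{163}{2} \approx -81.5$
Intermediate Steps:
$p{\left(O \right)} = - \frac{33}{4} + \frac{5 O}{4}$ ($p{\left(O \right)} = -2 + \frac{5 \left(O - 5\right)}{4} = -2 + \frac{5 \left(-5 + O\right)}{4} = -2 + \frac{-25 + 5 O}{4} = -2 + \left(- \frac{25}{4} + \frac{5 O}{4}\right) = - \frac{33}{4} + \frac{5 O}{4}$)
$y{\left(f \right)} = - \frac{41}{4} + \frac{29 f}{4}$ ($y{\left(f \right)} = -2 + \left(3 \cdot 2 f + \left(- \frac{33}{4} + \frac{5 f}{4}\right)\right) = -2 + \left(6 f + \left(- \frac{33}{4} + \frac{5 f}{4}\right)\right) = -2 + \left(- \frac{33}{4} + \frac{29 f}{4}\right) = - \frac{41}{4} + \frac{29 f}{4}$)
$\left(\left(4 + y{\left(\left(-1\right) 6 - 3 \right)}\right) - 10\right) 1 = \left(\left(4 + \left(- \frac{41}{4} + \frac{29 \left(\left(-1\right) 6 - 3\right)}{4}\right)\right) - 10\right) 1 = \left(\left(4 + \left(- \frac{41}{4} + \frac{29 \left(-6 - 3\right)}{4}\right)\right) - 10\right) 1 = \left(\left(4 + \left(- \frac{41}{4} + \frac{29}{4} \left(-9\right)\right)\right) - 10\right) 1 = \left(\left(4 - \frac{151}{2}\right) - 10\right) 1 = \left(- \frac{143}{2} - 10\right) 1 = \left(- \frac{163}{2}\right) 1 = - \frac{163}{2}$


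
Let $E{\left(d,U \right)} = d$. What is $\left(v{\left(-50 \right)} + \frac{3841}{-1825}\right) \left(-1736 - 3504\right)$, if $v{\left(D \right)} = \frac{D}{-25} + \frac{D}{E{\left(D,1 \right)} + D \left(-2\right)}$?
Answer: $\frac{2112768}{365} \approx 5788.4$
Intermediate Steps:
$v{\left(D \right)} = -1 - \frac{D}{25}$ ($v{\left(D \right)} = \frac{D}{-25} + \frac{D}{D + D \left(-2\right)} = D \left(- \frac{1}{25}\right) + \frac{D}{D - 2 D} = - \frac{D}{25} + \frac{D}{\left(-1\right) D} = - \frac{D}{25} + D \left(- \frac{1}{D}\right) = - \frac{D}{25} - 1 = -1 - \frac{D}{25}$)
$\left(v{\left(-50 \right)} + \frac{3841}{-1825}\right) \left(-1736 - 3504\right) = \left(\left(-1 - -2\right) + \frac{3841}{-1825}\right) \left(-1736 - 3504\right) = \left(\left(-1 + 2\right) + 3841 \left(- \frac{1}{1825}\right)\right) \left(-5240\right) = \left(1 - \frac{3841}{1825}\right) \left(-5240\right) = \left(- \frac{2016}{1825}\right) \left(-5240\right) = \frac{2112768}{365}$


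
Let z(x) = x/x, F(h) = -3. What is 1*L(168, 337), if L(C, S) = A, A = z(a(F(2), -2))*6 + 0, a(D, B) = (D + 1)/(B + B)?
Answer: 6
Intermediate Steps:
a(D, B) = (1 + D)/(2*B) (a(D, B) = (1 + D)/((2*B)) = (1 + D)*(1/(2*B)) = (1 + D)/(2*B))
z(x) = 1
A = 6 (A = 1*6 + 0 = 6 + 0 = 6)
L(C, S) = 6
1*L(168, 337) = 1*6 = 6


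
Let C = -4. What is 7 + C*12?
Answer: -41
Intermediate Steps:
7 + C*12 = 7 - 4*12 = 7 - 48 = -41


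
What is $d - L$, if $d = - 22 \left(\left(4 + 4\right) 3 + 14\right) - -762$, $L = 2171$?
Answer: $-2245$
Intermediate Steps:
$d = -74$ ($d = - 22 \left(8 \cdot 3 + 14\right) + 762 = - 22 \left(24 + 14\right) + 762 = \left(-22\right) 38 + 762 = -836 + 762 = -74$)
$d - L = -74 - 2171 = -2245$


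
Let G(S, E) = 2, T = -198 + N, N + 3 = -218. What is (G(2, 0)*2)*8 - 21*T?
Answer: 8831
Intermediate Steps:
N = -221 (N = -3 - 218 = -221)
T = -419 (T = -198 - 221 = -419)
(G(2, 0)*2)*8 - 21*T = (2*2)*8 - 21*(-419) = 4*8 + 8799 = 32 + 8799 = 8831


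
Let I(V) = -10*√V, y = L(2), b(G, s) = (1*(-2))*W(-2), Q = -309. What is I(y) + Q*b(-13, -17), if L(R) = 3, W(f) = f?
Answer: -1236 - 10*√3 ≈ -1253.3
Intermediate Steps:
b(G, s) = 4 (b(G, s) = (1*(-2))*(-2) = -2*(-2) = 4)
y = 3
I(y) + Q*b(-13, -17) = -10*√3 - 309*4 = -10*√3 - 1236 = -1236 - 10*√3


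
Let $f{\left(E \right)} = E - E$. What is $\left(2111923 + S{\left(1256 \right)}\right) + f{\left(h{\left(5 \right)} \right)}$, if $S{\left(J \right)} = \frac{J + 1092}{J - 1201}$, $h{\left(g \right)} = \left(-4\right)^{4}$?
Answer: $\frac{116158113}{55} \approx 2.112 \cdot 10^{6}$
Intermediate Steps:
$h{\left(g \right)} = 256$
$S{\left(J \right)} = \frac{1092 + J}{-1201 + J}$
$f{\left(E \right)} = 0$
$\left(2111923 + S{\left(1256 \right)}\right) + f{\left(h{\left(5 \right)} \right)} = \left(2111923 + \frac{1092 + 1256}{-1201 + 1256}\right) + 0 = \left(2111923 + \frac{1}{55} \cdot 2348\right) + 0 = \left(2111923 + \frac{2348}{55}\right) + 0 = \frac{116158113}{55} + 0 = \frac{116158113}{55}$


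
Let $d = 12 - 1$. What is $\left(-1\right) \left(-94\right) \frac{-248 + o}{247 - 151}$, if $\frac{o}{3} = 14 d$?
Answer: $\frac{5029}{24} \approx 209.54$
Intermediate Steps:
$d = 11$ ($d = 12 - 1 = 11$)
$o = 462$ ($o = 3 \cdot 14 \cdot 11 = 3 \cdot 154 = 462$)
$\left(-1\right) \left(-94\right) \frac{-248 + o}{247 - 151} = \left(-1\right) \left(-94\right) \frac{-248 + 462}{247 - 151} = 94 \cdot \frac{214}{96} = 94 \cdot 214 \cdot \frac{1}{96} = 94 \cdot \frac{107}{48} = \frac{5029}{24}$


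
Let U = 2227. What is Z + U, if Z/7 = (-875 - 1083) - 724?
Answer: -16547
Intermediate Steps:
Z = -18774 (Z = 7*((-875 - 1083) - 724) = 7*(-1958 - 724) = 7*(-2682) = -18774)
Z + U = -18774 + 2227 = -16547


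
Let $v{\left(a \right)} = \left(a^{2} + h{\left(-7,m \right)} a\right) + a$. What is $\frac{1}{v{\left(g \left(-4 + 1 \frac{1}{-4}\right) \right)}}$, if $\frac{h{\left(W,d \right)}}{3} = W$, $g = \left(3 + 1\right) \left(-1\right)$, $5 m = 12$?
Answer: $- \frac{1}{51} \approx -0.019608$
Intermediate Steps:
$m = \frac{12}{5}$ ($m = \frac{1}{5} \cdot 12 = \frac{12}{5} \approx 2.4$)
$g = -4$ ($g = 4 \left(-1\right) = -4$)
$h{\left(W,d \right)} = 3 W$
$v{\left(a \right)} = a^{2} - 20 a$ ($v{\left(a \right)} = \left(a^{2} + 3 \left(-7\right) a\right) + a = \left(a^{2} - 21 a\right) + a = a^{2} - 20 a$)
$\frac{1}{v{\left(g \left(-4 + 1 \frac{1}{-4}\right) \right)}} = \frac{1}{- 4 \left(-4 + 1 \frac{1}{-4}\right) \left(-20 - 4 \left(-4 + 1 \frac{1}{-4}\right)\right)} = \frac{1}{- 4 \left(-4 + 1 \left(- \frac{1}{4}\right)\right) \left(-20 - 4 \left(-4 + 1 \left(- \frac{1}{4}\right)\right)\right)} = \frac{1}{- 4 \left(-4 - \frac{1}{4}\right) \left(-20 - 4 \left(-4 - \frac{1}{4}\right)\right)} = \frac{1}{\left(-4\right) \left(- \frac{17}{4}\right) \left(-20 - -17\right)} = \frac{1}{17 \left(-20 + 17\right)} = \frac{1}{17 \left(-3\right)} = \frac{1}{-51} = - \frac{1}{51}$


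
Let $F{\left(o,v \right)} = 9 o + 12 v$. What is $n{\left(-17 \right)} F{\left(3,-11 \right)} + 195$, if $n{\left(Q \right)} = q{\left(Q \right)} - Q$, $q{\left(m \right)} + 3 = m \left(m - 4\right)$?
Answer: $-38760$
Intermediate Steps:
$q{\left(m \right)} = -3 + m \left(-4 + m\right)$ ($q{\left(m \right)} = -3 + m \left(m - 4\right) = -3 + m \left(-4 + m\right)$)
$n{\left(Q \right)} = -3 + Q^{2} - 5 Q$ ($n{\left(Q \right)} = \left(-3 + Q^{2} - 4 Q\right) - Q = -3 + Q^{2} - 5 Q$)
$n{\left(-17 \right)} F{\left(3,-11 \right)} + 195 = \left(-3 + \left(-17\right)^{2} - -85\right) \left(9 \cdot 3 + 12 \left(-11\right)\right) + 195 = \left(-3 + 289 + 85\right) \left(27 - 132\right) + 195 = 371 \left(-105\right) + 195 = -38955 + 195 = -38760$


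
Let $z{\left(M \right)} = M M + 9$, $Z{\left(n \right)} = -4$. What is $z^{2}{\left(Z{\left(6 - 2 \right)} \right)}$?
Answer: $625$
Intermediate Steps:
$z{\left(M \right)} = 9 + M^{2}$ ($z{\left(M \right)} = M^{2} + 9 = 9 + M^{2}$)
$z^{2}{\left(Z{\left(6 - 2 \right)} \right)} = \left(9 + \left(-4\right)^{2}\right)^{2} = \left(9 + 16\right)^{2} = 25^{2} = 625$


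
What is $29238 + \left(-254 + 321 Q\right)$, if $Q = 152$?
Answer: $77776$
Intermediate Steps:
$29238 + \left(-254 + 321 Q\right) = 29238 + \left(-254 + 321 \cdot 152\right) = 29238 + \left(-254 + 48792\right) = 29238 + 48538 = 77776$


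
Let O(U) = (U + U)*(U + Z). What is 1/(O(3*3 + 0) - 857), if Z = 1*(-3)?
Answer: -1/749 ≈ -0.0013351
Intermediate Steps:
Z = -3
O(U) = 2*U*(-3 + U) (O(U) = (U + U)*(U - 3) = (2*U)*(-3 + U) = 2*U*(-3 + U))
1/(O(3*3 + 0) - 857) = 1/(2*(3*3 + 0)*(-3 + (3*3 + 0)) - 857) = 1/(2*(9 + 0)*(-3 + (9 + 0)) - 857) = 1/(2*9*(-3 + 9) - 857) = 1/(2*9*6 - 857) = 1/(108 - 857) = 1/(-749) = -1/749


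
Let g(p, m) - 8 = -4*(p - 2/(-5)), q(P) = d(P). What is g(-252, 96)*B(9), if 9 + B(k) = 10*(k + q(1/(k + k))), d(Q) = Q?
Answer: 3722848/45 ≈ 82730.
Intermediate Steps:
q(P) = P
g(p, m) = 32/5 - 4*p (g(p, m) = 8 - 4*(p - 2/(-5)) = 8 - 4*(p - 2*(-⅕)) = 8 - 4*(p + ⅖) = 8 - 4*(⅖ + p) = 8 + (-8/5 - 4*p) = 32/5 - 4*p)
B(k) = -9 + 5/k + 10*k (B(k) = -9 + 10*(k + 1/(k + k)) = -9 + 10*(k + 1/(2*k)) = -9 + (5/k + 10*k) = -9 + 5/k + 10*k)
g(-252, 96)*B(9) = (32/5 - 4*(-252))*(-9 + 5/9 + 10*9) = (32/5 + 1008)*(-9 + 5*(⅑) + 90) = 5072*(-9 + 5/9 + 90)/5 = (5072/5)*(734/9) = 3722848/45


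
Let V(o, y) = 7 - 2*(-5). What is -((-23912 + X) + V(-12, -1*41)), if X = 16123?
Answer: 7772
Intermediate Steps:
V(o, y) = 17 (V(o, y) = 7 + 10 = 17)
-((-23912 + X) + V(-12, -1*41)) = -((-23912 + 16123) + 17) = -(-7789 + 17) = -1*(-7772) = 7772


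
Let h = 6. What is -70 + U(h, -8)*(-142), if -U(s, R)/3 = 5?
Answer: 2060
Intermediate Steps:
U(s, R) = -15 (U(s, R) = -3*5 = -15)
-70 + U(h, -8)*(-142) = -70 - 15*(-142) = -70 + 2130 = 2060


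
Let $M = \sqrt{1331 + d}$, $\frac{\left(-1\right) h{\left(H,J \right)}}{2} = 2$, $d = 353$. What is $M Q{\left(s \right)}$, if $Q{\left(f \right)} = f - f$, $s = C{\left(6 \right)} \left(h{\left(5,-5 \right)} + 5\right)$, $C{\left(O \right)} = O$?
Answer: $0$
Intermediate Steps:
$h{\left(H,J \right)} = -4$ ($h{\left(H,J \right)} = \left(-2\right) 2 = -4$)
$s = 6$ ($s = 6 \left(-4 + 5\right) = 6 \cdot 1 = 6$)
$Q{\left(f \right)} = 0$
$M = 2 \sqrt{421}$ ($M = \sqrt{1331 + 353} = \sqrt{1684} = 2 \sqrt{421} \approx 41.037$)
$M Q{\left(s \right)} = 2 \sqrt{421} \cdot 0 = 0$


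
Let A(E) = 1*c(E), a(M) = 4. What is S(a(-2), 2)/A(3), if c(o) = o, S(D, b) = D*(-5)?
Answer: -20/3 ≈ -6.6667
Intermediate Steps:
S(D, b) = -5*D
A(E) = E (A(E) = 1*E = E)
S(a(-2), 2)/A(3) = -5*4/3 = -20*1/3 = -20/3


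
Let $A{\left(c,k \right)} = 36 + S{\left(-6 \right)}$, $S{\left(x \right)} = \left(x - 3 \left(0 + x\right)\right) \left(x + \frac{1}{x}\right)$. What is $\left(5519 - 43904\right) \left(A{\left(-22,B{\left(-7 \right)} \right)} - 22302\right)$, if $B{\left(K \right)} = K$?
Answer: $857520900$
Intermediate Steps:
$S{\left(x \right)} = - 2 x \left(x + \frac{1}{x}\right)$ ($S{\left(x \right)} = \left(x - 3 x\right) \left(x + \frac{1}{x}\right) = - 2 x \left(x + \frac{1}{x}\right)$)
$A{\left(c,k \right)} = -38$ ($A{\left(c,k \right)} = 36 - \left(2 + 2 \left(-6\right)^{2}\right) = 36 - 74 = -38$)
$\left(5519 - 43904\right) \left(A{\left(-22,B{\left(-7 \right)} \right)} - 22302\right) = \left(5519 - 43904\right) \left(-38 - 22302\right) = \left(-38385\right) \left(-22340\right) = 857520900$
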